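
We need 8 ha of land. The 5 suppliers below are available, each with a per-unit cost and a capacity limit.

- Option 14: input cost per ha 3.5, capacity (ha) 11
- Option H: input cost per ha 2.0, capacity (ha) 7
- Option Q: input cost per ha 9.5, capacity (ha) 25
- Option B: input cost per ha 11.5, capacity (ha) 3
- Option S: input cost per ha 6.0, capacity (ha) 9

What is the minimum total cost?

17.5

Fill from the cheapest supplier first.
Option H at 2.0: take all 7 ha — 1 still needed.
Take 1 from Option 14 at 3.5 to finish.
Option S, Option Q, Option B: unused.
Cost = 7×2.0 + 1×3.5 = 17.5.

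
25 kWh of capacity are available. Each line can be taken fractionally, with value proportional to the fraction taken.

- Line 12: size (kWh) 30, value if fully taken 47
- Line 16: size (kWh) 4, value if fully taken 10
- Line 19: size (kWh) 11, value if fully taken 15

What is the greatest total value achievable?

42.9

Best value per unit of size first: Line 16 10/4≈2.5, Line 12 47/30≈1.57, Line 19 15/11≈1.36.
Take all of Line 16 (4 kWh, value 10) → 21 kWh left.
Only 21 kWh remain; take 21/30 of Line 12 for value 47×21/30 = 32.9.
Total value = 42.9.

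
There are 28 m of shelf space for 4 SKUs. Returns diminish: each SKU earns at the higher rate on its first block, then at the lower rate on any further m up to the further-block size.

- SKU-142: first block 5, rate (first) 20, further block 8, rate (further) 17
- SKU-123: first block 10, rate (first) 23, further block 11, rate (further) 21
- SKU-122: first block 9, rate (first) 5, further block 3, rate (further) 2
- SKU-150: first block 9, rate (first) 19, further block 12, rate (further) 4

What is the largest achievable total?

Treat each block as its own option and order by rate: SKU-123/T1 23 > SKU-123/T2 21 > SKU-142/T1 20 > SKU-150/T1 19 > SKU-142/T2 17 > SKU-122/T1 5 > SKU-150/T2 4 > SKU-122/T2 2.
SKU-123 T1 at 23: fill all 10 — 18 left.
SKU-123 T2 at 21: fill all 11 — 7 left.
Fill SKU-142 T1 block (5 at 20) — 2 left.
SKU-150 T1 at 19: only 2 left, fill 2.
Total = 23×10 + 21×11 + 20×5 + 19×2 = 599.

599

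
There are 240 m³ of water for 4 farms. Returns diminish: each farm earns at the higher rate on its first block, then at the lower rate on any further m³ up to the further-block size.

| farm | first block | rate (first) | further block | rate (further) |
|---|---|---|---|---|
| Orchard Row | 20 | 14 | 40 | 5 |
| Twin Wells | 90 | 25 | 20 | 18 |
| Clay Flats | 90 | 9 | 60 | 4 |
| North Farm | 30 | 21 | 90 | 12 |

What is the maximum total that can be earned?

Treat each block as its own option and order by rate: Twin Wells/first 25 > North Farm/first 21 > Twin Wells/second 18 > Orchard Row/first 14 > North Farm/second 12 > Clay Flats/first 9 > Orchard Row/second 5 > Clay Flats/second 4.
Twin Wells/first (25): +90 — 150 left.
Fill North Farm first block (30 at 21) — 120 left.
Twin Wells/second (18): +20 — 100 left.
Fill Orchard Row first block (20 at 14) — 80 left.
North Farm/second: +80 of 90 at 12; pool empty.
Total = 25×90 + 21×30 + 18×20 + 14×20 + 12×80 = 4480.

4480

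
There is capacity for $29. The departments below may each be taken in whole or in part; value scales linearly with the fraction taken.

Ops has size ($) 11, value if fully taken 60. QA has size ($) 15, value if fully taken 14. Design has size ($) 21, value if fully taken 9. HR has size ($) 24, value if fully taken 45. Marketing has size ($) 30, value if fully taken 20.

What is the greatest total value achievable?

93.75

Sort by value density: Ops 60/11≈5.45, HR 45/24≈1.88, QA 14/15≈0.933, Marketing 20/30≈0.667, Design 9/21≈0.429.
Take all of Ops (11 $, value 60) ; 18 $ left.
Fill the last 18 $ with part of HR: 18/24 of it earns 33.75.
Total value = 93.75.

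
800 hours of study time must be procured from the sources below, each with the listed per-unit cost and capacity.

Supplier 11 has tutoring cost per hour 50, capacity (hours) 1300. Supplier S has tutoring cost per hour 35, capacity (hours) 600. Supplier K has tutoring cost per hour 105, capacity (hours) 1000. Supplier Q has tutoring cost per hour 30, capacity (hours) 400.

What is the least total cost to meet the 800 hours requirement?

26000

Fill from the cheapest source first.
Supplier Q (30): use full 400 ; 400 hours to go.
Supplier S (35): take the remaining 400 ; done.
Supplier 11, Supplier K: unused.
Cost = 400×30 + 400×35 = 26000.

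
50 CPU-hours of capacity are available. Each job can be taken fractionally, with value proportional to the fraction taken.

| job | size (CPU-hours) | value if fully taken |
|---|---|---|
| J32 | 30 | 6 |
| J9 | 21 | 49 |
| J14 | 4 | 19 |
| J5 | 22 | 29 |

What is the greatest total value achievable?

Rank by value-to-size ratio: J14 19/4≈4.75, J9 49/21≈2.33, J5 29/22≈1.32, J32 6/30≈0.2.
All 4 CPU-hours of J14 fit (value 19) — 46 remain.
Take all of J9 (21 CPU-hours, value 49) — 25 CPU-hours left.
All 22 CPU-hours of J5 fit (value 29) — 3 remain.
Only 3 CPU-hours remain; take 3/30 of J32 for value 6×3/30 = 0.6.
Total value = 97.6.

97.6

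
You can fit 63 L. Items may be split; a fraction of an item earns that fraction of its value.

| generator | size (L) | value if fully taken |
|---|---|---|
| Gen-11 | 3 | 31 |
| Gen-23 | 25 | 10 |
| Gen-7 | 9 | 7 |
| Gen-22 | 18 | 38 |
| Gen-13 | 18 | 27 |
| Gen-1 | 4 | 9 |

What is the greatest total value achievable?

Rank by value-to-size ratio: Gen-11 31/3≈10.3, Gen-1 9/4≈2.25, Gen-22 38/18≈2.11, Gen-13 27/18≈1.5, Gen-7 7/9≈0.778, Gen-23 10/25≈0.4.
All 3 L of Gen-11 fit (value 31) ; 60 remain.
Take all of Gen-1 (4 L, value 9) ; 56 L left.
Take all of Gen-22 (18 L, value 38) ; 38 L left.
Gen-13: take in full, 18 L for value 27 ; 20 left.
Gen-7: take in full, 9 L for value 7 ; 11 left.
Fill the last 11 L with part of Gen-23: 11/25 of it earns 4.4.
Total value = 116.4.

116.4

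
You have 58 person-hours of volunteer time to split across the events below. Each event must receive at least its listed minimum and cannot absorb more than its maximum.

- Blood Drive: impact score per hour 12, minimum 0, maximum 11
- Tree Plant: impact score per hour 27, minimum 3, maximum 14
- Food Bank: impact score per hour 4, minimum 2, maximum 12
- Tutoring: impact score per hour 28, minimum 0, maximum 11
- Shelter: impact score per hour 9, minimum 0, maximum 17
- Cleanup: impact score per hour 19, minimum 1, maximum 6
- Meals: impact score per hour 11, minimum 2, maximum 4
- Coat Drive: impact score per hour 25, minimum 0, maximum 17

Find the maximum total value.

Meeting every minimum uses 0+3+2+0+0+1+2+0 = 8 person-hours, leaving 50.
Highest impact score per hour first: Tutoring 28 > Tree Plant 27 > Coat Drive 25 > Cleanup 19 > Blood Drive 12 > Meals 11 > Shelter 9 > Food Bank 4.
Tutoring takes 11 more to reach its cap of 11 — 39 left.
Give Tree Plant 11 more to hit its cap of 14 — 28 left.
Coat Drive: +17 to 17 (cap) — 11 left.
Cleanup takes 5 more to reach its cap of 6 — 6 left.
Blood Drive has room for 11 more but only 6 remain, so it gets 6.
Total = 12×6 + 27×14 + 4×2 + 28×11 + 19×6 + 11×2 + 25×17 = 1327.

1327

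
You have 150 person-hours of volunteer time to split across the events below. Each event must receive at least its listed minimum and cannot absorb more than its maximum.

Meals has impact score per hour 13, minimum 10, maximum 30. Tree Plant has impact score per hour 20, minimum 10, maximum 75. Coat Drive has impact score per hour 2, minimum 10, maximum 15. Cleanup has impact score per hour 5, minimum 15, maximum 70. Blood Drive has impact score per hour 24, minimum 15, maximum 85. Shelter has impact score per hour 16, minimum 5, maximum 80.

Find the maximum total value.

Meeting every minimum uses 10+10+10+15+15+5 = 65 person-hours, leaving 85.
Rank by impact score per hour: Blood Drive 24 > Tree Plant 20 > Shelter 16 > Meals 13 > Cleanup 5 > Coat Drive 2.
Blood Drive: +70 to 85 (cap) ; 15 left.
Tree Plant: +15 (room for 65) → 25. Pool exhausted.
Total = 13×10 + 20×25 + 2×10 + 5×15 + 24×85 + 16×5 = 2845.

2845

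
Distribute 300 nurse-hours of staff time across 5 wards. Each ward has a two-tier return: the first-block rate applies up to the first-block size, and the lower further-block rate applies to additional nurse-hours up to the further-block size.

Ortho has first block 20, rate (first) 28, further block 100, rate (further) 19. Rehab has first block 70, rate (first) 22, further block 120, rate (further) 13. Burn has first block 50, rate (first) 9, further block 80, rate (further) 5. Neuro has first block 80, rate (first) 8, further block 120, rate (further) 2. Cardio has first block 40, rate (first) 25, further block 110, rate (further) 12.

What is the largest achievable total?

Treat each block as its own option and order by rate: Ortho/first 28 > Cardio/first 25 > Rehab/first 22 > Ortho/second 19 > Rehab/second 13 > Cardio/second 12 > Burn/first 9 > Neuro/first 8 > Burn/second 5 > Neuro/second 2.
Ortho/first (28): +20 → 280 left.
Cardio/first (25): +40 → 240 left.
Fill Rehab first block (70 at 22) → 170 left.
Ortho second at 19: fill all 100 → 70 left.
70 remain; put them into Rehab second at 13.
Total = 28×20 + 25×40 + 22×70 + 19×100 + 13×70 = 5910.

5910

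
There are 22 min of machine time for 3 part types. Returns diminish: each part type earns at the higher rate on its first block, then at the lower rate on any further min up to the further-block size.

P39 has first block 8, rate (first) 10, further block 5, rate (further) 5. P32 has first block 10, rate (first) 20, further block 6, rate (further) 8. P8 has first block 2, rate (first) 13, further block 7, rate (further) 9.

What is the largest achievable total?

Rank every tier by rate: P32/first 20 > P8/first 13 > P39/first 10 > P8/second 9 > P32/second 8 > P39/second 5.
P32/first (20): +10 — 12 left.
P8/first (13): +2 — 10 left.
P39 first at 10: fill all 8 — 2 left.
2 remain; put them into P8 second at 9.
Total = 20×10 + 13×2 + 10×8 + 9×2 = 324.

324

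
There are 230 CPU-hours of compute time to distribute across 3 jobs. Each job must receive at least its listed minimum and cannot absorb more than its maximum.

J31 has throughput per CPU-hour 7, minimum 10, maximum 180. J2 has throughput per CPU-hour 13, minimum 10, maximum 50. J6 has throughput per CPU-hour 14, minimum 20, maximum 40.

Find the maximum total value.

Meeting every minimum uses 10+10+20 = 40 CPU-hours, leaving 190.
Highest throughput per CPU-hour first: J6 14 > J2 13 > J31 7.
J6: +20 to 40 (cap) — 170 left.
Give J2 40 more to hit its cap of 50 — 130 left.
J31: +130 (room for 170) → 140. Pool exhausted.
Total = 7×140 + 13×50 + 14×40 = 2190.

2190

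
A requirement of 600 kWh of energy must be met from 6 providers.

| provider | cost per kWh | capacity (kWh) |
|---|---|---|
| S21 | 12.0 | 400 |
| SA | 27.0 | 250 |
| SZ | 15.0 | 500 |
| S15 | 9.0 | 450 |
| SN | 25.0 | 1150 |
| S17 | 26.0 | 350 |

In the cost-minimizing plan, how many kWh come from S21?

Fill from the cheapest provider first.
Take 450 from S15 at 9.0 → need 150 more.
S21 at 12.0: take 150 of its 400 → requirement met.
SZ, SN, S17, SA: unused.

150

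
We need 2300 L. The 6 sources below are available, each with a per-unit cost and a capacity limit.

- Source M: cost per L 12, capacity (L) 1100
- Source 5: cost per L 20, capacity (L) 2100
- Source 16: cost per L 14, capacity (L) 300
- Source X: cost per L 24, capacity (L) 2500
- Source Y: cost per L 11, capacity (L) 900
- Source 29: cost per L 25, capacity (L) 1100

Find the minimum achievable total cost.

27300

Fill from the cheapest source first.
Source Y at 11: take all 900 L — 1400 still needed.
Source M at 12: take all 1100 L — 300 still needed.
Take 300 from Source 16 at 14 — need 0 more.
Source 5, Source X, Source 29: unused.
Cost = 900×11 + 1100×12 + 300×14 = 27300.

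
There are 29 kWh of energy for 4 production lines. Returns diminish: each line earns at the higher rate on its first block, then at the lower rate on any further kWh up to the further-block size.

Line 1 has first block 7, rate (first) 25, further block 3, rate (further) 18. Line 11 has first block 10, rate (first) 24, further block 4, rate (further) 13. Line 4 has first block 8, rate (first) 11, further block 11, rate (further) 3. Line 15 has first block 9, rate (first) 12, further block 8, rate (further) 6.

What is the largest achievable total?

Order all 8 blocks by rate: Line 1/first 25 > Line 11/first 24 > Line 1/second 18 > Line 11/second 13 > Line 15/first 12 > Line 4/first 11 > Line 15/second 6 > Line 4/second 3.
Line 1 first at 25: fill all 7 → 22 left.
Line 11 first at 24: fill all 10 → 12 left.
Line 1/second (18): +3 → 9 left.
Line 11/second (13): +4 → 5 left.
Line 15/first: +5 of 9 at 12; pool empty.
Total = 25×7 + 24×10 + 18×3 + 13×4 + 12×5 = 581.

581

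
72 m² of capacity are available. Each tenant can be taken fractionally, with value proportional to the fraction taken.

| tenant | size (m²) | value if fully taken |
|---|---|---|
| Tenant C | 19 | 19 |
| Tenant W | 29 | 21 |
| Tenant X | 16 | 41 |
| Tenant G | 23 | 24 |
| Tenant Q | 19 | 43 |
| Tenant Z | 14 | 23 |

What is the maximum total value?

131

Best value per unit of size first: Tenant X 41/16≈2.56, Tenant Q 43/19≈2.26, Tenant Z 23/14≈1.64, Tenant G 24/23≈1.04, Tenant C 19/19≈1, Tenant W 21/29≈0.724.
Tenant X: take in full, 16 m² for value 41 — 56 left.
All 19 m² of Tenant Q fit (value 43) — 37 remain.
Tenant Z: take in full, 14 m² for value 23 — 23 left.
Tenant G: take in full, 23 m² for value 24 — 0 left.
Total value = 131.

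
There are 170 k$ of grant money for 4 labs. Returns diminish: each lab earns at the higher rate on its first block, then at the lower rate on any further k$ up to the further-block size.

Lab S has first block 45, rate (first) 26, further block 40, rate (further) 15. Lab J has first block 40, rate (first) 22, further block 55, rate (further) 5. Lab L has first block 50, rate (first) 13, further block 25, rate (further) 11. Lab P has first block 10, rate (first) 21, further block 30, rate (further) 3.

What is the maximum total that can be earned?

3315

Rank every tier by rate: Lab S/T1 26 > Lab J/T1 22 > Lab P/T1 21 > Lab S/T2 15 > Lab L/T1 13 > Lab L/T2 11 > Lab J/T2 5 > Lab P/T2 3.
Lab S/T1 (26): +45 → 125 left.
Lab J/T1 (22): +40 → 85 left.
Lab P T1 at 21: fill all 10 → 75 left.
Lab S/T2 (15): +40 → 35 left.
35 remain; put them into Lab L T1 at 13.
Total = 26×45 + 22×40 + 21×10 + 15×40 + 13×35 = 3315.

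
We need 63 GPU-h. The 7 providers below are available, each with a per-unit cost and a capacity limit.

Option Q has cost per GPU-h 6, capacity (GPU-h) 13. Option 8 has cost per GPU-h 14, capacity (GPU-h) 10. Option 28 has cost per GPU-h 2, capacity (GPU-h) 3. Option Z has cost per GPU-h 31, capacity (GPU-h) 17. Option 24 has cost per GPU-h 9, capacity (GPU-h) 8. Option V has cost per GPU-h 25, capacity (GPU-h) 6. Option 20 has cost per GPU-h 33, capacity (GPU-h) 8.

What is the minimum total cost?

Use providers in increasing cost order.
Option 28 at 2: take all 3 GPU-h → 60 still needed.
Take 13 from Option Q at 6 → need 47 more.
Take 8 from Option 24 at 9 → need 39 more.
Option 8 at 14: take all 10 GPU-h → 29 still needed.
Take 6 from Option V at 25 → need 23 more.
Option Z at 31: take all 17 GPU-h → 6 still needed.
Option 20 at 33: take 6 of its 8 → requirement met.
Cost = 3×2 + 13×6 + 8×9 + 10×14 + 6×25 + 17×31 + 6×33 = 1171.

1171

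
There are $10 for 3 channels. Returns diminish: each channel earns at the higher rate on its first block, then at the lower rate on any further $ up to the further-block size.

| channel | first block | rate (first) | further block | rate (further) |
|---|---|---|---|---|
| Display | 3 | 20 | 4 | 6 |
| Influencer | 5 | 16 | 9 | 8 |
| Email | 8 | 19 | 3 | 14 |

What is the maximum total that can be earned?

Treat each block as its own option and order by rate: Display/tier1 20 > Email/tier1 19 > Influencer/tier1 16 > Email/tier2 14 > Influencer/tier2 8 > Display/tier2 6.
Fill Display tier1 block (3 at 20) — 7 left.
7 remain; put them into Email tier1 at 19.
Total = 20×3 + 19×7 = 193.

193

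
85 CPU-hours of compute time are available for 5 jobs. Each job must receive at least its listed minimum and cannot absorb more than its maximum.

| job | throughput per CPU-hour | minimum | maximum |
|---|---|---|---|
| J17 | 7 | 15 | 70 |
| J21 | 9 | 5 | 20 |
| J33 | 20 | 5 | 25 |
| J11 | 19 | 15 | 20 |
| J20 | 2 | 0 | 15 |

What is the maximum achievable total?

Meeting every minimum uses 15+5+5+15+0 = 40 CPU-hours, leaving 45.
Highest throughput per CPU-hour first: J33 20 > J11 19 > J21 9 > J17 7 > J20 2.
Give J33 20 more to hit its cap of 25 → 25 left.
J11: +5 to 20 (cap) → 20 left.
J21 takes 15 more to reach its cap of 20 → 5 left.
Only 5 left; J17 takes them to reach 20.
Total = 7×20 + 9×20 + 20×25 + 19×20 = 1200.

1200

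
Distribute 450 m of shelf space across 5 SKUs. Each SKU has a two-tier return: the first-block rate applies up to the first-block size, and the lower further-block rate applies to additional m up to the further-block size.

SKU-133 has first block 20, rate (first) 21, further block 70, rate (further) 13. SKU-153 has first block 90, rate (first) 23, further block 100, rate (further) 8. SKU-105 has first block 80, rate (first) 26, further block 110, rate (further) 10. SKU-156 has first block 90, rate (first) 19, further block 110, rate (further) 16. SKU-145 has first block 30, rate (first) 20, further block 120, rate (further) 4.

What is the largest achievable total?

9030

Rank every tier by rate: SKU-105/first 26 > SKU-153/first 23 > SKU-133/first 21 > SKU-145/first 20 > SKU-156/first 19 > SKU-156/second 16 > SKU-133/second 13 > SKU-105/second 10 > SKU-153/second 8 > SKU-145/second 4.
SKU-105 first at 26: fill all 80 ; 370 left.
SKU-153/first (23): +90 ; 280 left.
SKU-133 first at 21: fill all 20 ; 260 left.
Fill SKU-145 first block (30 at 20) ; 230 left.
SKU-156/first (19): +90 ; 140 left.
SKU-156/second (16): +110 ; 30 left.
30 remain; put them into SKU-133 second at 13.
Total = 26×80 + 23×90 + 21×20 + 20×30 + 19×90 + 16×110 + 13×30 = 9030.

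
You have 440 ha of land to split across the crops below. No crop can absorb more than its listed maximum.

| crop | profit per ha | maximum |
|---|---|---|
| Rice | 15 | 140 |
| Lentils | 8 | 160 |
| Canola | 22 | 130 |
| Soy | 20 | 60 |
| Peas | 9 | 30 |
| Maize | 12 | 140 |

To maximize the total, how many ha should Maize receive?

Order the crops by profit per ha: Canola 22 > Soy 20 > Rice 15 > Maize 12 > Peas 9 > Lentils 8.
Give Canola 130 to hit its cap of 130 — 310 left.
Soy takes 60 to reach its cap of 60 — 250 left.
Rice takes 140 to reach its cap of 140 — 110 left.
Maize: +110 (room for 140) → 110. Pool exhausted.

110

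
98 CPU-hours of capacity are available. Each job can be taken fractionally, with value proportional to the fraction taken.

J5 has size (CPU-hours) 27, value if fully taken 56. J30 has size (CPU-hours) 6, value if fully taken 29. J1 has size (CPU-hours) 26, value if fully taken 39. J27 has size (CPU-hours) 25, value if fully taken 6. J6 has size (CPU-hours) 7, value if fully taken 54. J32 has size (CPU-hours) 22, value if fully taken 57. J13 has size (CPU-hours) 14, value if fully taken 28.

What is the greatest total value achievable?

Sort by value density: J6 54/7≈7.71, J30 29/6≈4.83, J32 57/22≈2.59, J5 56/27≈2.07, J13 28/14≈2, J1 39/26≈1.5, J27 6/25≈0.24.
Take all of J6 (7 CPU-hours, value 54) — 91 CPU-hours left.
Take all of J30 (6 CPU-hours, value 29) — 85 CPU-hours left.
All 22 CPU-hours of J32 fit (value 57) — 63 remain.
J5: take in full, 27 CPU-hours for value 56 — 36 left.
J13: take in full, 14 CPU-hours for value 28 — 22 left.
22 CPU-hours left: a 22/26 share of J1 gives 39×22/26 = 33.
Total value = 257.

257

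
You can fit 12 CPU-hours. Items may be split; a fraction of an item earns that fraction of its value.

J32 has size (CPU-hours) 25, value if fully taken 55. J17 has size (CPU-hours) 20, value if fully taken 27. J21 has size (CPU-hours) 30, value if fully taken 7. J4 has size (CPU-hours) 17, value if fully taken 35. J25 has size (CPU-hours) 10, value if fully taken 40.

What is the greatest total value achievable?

Rank by value-to-size ratio: J25 40/10≈4, J32 55/25≈2.2, J4 35/17≈2.06, J17 27/20≈1.35, J21 7/30≈0.233.
All 10 CPU-hours of J25 fit (value 40) → 2 remain.
Only 2 CPU-hours remain; take 2/25 of J32 for value 55×2/25 = 4.4.
Total value = 44.4.

44.4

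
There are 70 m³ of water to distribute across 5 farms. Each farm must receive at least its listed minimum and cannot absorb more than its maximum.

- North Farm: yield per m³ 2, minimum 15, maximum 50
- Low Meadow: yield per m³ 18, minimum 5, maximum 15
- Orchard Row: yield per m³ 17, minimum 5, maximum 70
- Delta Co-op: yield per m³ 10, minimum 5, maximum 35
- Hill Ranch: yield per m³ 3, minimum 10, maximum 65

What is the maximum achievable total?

805

Meeting every minimum uses 15+5+5+5+10 = 40 m³, leaving 30.
Rank by yield per m³: Low Meadow 18 > Orchard Row 17 > Delta Co-op 10 > Hill Ranch 3 > North Farm 2.
Low Meadow takes 10 more to reach its cap of 15 → 20 left.
Orchard Row: +20 (room for 65) → 25. Pool exhausted.
Total = 2×15 + 18×15 + 17×25 + 10×5 + 3×10 = 805.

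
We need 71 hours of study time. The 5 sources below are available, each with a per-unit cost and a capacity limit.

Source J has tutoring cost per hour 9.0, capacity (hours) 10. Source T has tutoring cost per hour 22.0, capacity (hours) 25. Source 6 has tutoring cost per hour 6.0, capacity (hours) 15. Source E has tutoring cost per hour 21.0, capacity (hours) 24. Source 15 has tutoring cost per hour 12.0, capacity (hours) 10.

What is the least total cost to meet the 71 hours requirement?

1068

Fill from the cheapest source first.
Source 6 (6.0): use full 15 ; 56 hours to go.
Source J at 9.0: take all 10 hours ; 46 still needed.
Take 10 from Source 15 at 12.0 ; need 36 more.
Take 24 from Source E at 21.0 ; need 12 more.
Take 12 from Source T at 22.0 to finish.
Cost = 15×6.0 + 10×9.0 + 10×12.0 + 24×21.0 + 12×22.0 = 1068.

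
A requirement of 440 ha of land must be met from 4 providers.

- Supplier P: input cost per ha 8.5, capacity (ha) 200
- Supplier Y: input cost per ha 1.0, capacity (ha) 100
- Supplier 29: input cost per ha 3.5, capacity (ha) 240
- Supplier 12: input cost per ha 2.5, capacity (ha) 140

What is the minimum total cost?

1150

Use providers in increasing cost order.
Supplier Y (1.0): use full 100 — 340 ha to go.
Take 140 from Supplier 12 at 2.5 — need 200 more.
Supplier 29 at 3.5: take 200 of its 240 — requirement met.
Supplier P: unused.
Cost = 100×1.0 + 140×2.5 + 200×3.5 = 1150.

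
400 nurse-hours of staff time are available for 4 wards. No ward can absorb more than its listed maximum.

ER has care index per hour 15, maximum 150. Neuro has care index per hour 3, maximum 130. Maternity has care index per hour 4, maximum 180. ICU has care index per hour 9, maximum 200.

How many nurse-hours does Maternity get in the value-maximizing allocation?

Rank by care index per hour: ER 15 > ICU 9 > Maternity 4 > Neuro 3.
ER: +150 to 150 (cap) ; 250 left.
ICU: +200 to 200 (cap) ; 50 left.
Maternity: +50 (room for 180) → 50. Pool exhausted.

50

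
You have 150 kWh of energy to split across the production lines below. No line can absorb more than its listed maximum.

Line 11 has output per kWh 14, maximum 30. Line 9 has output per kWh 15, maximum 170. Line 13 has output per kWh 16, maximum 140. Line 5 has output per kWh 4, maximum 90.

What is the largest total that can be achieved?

Rank by output per kWh: Line 13 16 > Line 9 15 > Line 11 14 > Line 5 4.
Give Line 13 140 to hit its cap of 140 — 10 left.
Only 10 left; Line 9 takes them to reach 10.
Total = 15×10 + 16×140 = 2390.

2390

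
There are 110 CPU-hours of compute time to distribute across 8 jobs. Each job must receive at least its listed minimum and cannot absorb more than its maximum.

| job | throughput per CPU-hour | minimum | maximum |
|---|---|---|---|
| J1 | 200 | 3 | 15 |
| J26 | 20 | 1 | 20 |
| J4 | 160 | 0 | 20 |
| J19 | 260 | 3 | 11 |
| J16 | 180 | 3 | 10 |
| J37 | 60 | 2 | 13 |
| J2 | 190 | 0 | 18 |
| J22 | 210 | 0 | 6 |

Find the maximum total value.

Meeting every minimum uses 3+1+0+3+3+2+0+0 = 12 CPU-hours, leaving 98.
Highest throughput per CPU-hour first: J19 260 > J22 210 > J1 200 > J2 190 > J16 180 > J4 160 > J37 60 > J26 20.
Give J19 8 more to hit its cap of 11 → 90 left.
J22: +6 to 6 (cap) → 84 left.
J1: +12 to 15 (cap) → 72 left.
J2: +18 to 18 (cap) → 54 left.
J16: +7 to 10 (cap) → 47 left.
Give J4 20 more to hit its cap of 20 → 27 left.
J37 takes 11 more to reach its cap of 13 → 16 left.
J26: +16 (room for 19) → 17. Pool exhausted.
Total = 200×15 + 20×17 + 160×20 + 260×11 + 180×10 + 60×13 + 190×18 + 210×6 = 16660.

16660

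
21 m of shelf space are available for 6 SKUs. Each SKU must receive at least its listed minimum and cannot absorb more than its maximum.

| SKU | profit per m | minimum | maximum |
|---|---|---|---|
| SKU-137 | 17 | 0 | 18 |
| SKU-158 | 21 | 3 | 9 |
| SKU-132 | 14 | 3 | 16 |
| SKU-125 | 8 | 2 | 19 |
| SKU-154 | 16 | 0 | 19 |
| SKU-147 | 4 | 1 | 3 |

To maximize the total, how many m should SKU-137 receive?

Meeting every minimum uses 0+3+3+2+0+1 = 9 m, leaving 12.
Order the SKUs by profit per m: SKU-158 21 > SKU-137 17 > SKU-154 16 > SKU-132 14 > SKU-125 8 > SKU-147 4.
SKU-158 takes 6 more to reach its cap of 9 — 6 left.
SKU-137 has room for 18 more but only 6 remain, so it gets 6.

6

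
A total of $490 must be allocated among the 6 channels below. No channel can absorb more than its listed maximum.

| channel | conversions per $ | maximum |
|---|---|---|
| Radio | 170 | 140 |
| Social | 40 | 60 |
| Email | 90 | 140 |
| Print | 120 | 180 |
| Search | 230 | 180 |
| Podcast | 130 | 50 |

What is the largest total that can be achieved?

86100

Highest conversions per $ first: Search 230 > Radio 170 > Podcast 130 > Print 120 > Email 90 > Social 40.
Give Search 180 to hit its cap of 180 ; 310 left.
Give Radio 140 to hit its cap of 140 ; 170 left.
Give Podcast 50 to hit its cap of 50 ; 120 left.
Print: +120 (room for 180) → 120. Pool exhausted.
Total = 170×140 + 120×120 + 230×180 + 130×50 = 86100.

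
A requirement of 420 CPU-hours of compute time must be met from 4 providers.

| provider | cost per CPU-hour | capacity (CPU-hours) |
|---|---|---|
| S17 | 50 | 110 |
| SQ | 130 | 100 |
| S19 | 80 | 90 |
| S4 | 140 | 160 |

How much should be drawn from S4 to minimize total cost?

Fill from the cheapest provider first.
S17 at 50: take all 110 CPU-hours — 310 still needed.
Take 90 from S19 at 80 — need 220 more.
SQ (130): use full 100 — 120 CPU-hours to go.
Take 120 from S4 at 140 to finish.

120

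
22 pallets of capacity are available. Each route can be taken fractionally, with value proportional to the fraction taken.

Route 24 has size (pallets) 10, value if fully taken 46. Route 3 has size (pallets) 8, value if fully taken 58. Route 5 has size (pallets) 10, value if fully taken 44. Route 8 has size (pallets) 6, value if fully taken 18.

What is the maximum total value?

Rank by value-to-size ratio: Route 3 58/8≈7.25, Route 24 46/10≈4.6, Route 5 44/10≈4.4, Route 8 18/6≈3.
Route 3: take in full, 8 pallets for value 58 → 14 left.
All 10 pallets of Route 24 fit (value 46) → 4 remain.
Fill the last 4 pallets with part of Route 5: 4/10 of it earns 17.6.
Total value = 121.6.

121.6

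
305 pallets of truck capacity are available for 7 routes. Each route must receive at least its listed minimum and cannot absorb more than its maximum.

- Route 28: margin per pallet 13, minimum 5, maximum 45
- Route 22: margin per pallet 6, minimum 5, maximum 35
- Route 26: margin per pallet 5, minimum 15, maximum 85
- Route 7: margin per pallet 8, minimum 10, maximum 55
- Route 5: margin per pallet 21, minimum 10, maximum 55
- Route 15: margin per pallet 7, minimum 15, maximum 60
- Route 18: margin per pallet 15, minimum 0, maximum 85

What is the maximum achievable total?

Meeting every minimum uses 5+5+15+10+10+15+0 = 60 pallets, leaving 245.
Rank by margin per pallet: Route 5 21 > Route 18 15 > Route 28 13 > Route 7 8 > Route 15 7 > Route 22 6 > Route 26 5.
Route 5 takes 45 more to reach its cap of 55 → 200 left.
Route 18: +85 to 85 (cap) → 115 left.
Route 28: +40 to 45 (cap) → 75 left.
Route 7 takes 45 more to reach its cap of 55 → 30 left.
Route 15 has room for 45 more but only 30 remain, so it gets 45.
Total = 13×45 + 6×5 + 5×15 + 8×55 + 21×55 + 7×45 + 15×85 = 3875.

3875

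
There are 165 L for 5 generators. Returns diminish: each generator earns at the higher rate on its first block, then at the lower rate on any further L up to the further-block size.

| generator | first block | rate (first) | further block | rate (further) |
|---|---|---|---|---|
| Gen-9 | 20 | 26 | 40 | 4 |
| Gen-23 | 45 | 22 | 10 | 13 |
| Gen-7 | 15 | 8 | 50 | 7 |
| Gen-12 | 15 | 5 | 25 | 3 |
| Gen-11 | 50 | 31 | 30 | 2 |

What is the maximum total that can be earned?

3485

Order all 10 blocks by rate: Gen-11/T1 31 > Gen-9/T1 26 > Gen-23/T1 22 > Gen-23/T2 13 > Gen-7/T1 8 > Gen-7/T2 7 > Gen-12/T1 5 > Gen-9/T2 4 > Gen-12/T2 3 > Gen-11/T2 2.
Gen-11/T1 (31): +50 ; 115 left.
Gen-9 T1 at 26: fill all 20 ; 95 left.
Fill Gen-23 T1 block (45 at 22) ; 50 left.
Gen-23/T2 (13): +10 ; 40 left.
Fill Gen-7 T1 block (15 at 8) ; 25 left.
25 remain; put them into Gen-7 T2 at 7.
Total = 31×50 + 26×20 + 22×45 + 13×10 + 8×15 + 7×25 = 3485.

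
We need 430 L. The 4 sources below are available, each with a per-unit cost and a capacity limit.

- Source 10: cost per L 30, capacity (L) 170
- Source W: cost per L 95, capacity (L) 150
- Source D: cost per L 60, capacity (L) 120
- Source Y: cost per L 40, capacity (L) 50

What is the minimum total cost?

Fill from the cheapest source first.
Source 10 (30): use full 170 — 260 L to go.
Source Y (40): use full 50 — 210 L to go.
Take 120 from Source D at 60 — need 90 more.
Source W (95): take the remaining 90 — done.
Cost = 170×30 + 50×40 + 120×60 + 90×95 = 22850.

22850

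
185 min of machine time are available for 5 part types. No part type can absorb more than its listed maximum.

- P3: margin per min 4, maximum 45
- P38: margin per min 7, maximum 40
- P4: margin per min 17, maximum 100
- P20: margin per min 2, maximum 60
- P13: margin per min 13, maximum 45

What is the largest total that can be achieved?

Order the part types by margin per min: P4 17 > P13 13 > P38 7 > P3 4 > P20 2.
P4: +100 to 100 (cap) — 85 left.
P13: +45 to 45 (cap) — 40 left.
P38 takes 40 to reach its cap of 40 — 0 left.
Total = 7×40 + 17×100 + 13×45 = 2565.

2565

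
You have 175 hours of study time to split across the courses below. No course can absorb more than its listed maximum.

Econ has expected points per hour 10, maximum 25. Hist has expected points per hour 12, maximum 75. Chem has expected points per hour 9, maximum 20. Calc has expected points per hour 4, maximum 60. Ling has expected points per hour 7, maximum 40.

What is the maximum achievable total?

Order the courses by expected points per hour: Hist 12 > Econ 10 > Chem 9 > Ling 7 > Calc 4.
Hist: +75 to 75 (cap) ; 100 left.
Econ takes 25 to reach its cap of 25 ; 75 left.
Give Chem 20 to hit its cap of 20 ; 55 left.
Give Ling 40 to hit its cap of 40 ; 15 left.
Only 15 left; Calc takes them to reach 15.
Total = 10×25 + 12×75 + 9×20 + 4×15 + 7×40 = 1670.

1670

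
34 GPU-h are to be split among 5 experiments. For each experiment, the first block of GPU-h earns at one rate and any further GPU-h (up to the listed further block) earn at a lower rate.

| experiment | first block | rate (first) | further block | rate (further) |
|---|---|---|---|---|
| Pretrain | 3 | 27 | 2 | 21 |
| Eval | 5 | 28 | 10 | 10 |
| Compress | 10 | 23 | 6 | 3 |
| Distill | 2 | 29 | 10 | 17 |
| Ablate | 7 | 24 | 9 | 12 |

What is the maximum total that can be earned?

Treat each block as its own option and order by rate: Distill/first 29 > Eval/first 28 > Pretrain/first 27 > Ablate/first 24 > Compress/first 23 > Pretrain/second 21 > Distill/second 17 > Ablate/second 12 > Eval/second 10 > Compress/second 3.
Fill Distill first block (2 at 29) → 32 left.
Eval first at 28: fill all 5 → 27 left.
Pretrain/first (27): +3 → 24 left.
Ablate/first (24): +7 → 17 left.
Compress first at 23: fill all 10 → 7 left.
Pretrain/second (21): +2 → 5 left.
Distill/second: +5 of 10 at 17; pool empty.
Total = 29×2 + 28×5 + 27×3 + 24×7 + 23×10 + 21×2 + 17×5 = 804.

804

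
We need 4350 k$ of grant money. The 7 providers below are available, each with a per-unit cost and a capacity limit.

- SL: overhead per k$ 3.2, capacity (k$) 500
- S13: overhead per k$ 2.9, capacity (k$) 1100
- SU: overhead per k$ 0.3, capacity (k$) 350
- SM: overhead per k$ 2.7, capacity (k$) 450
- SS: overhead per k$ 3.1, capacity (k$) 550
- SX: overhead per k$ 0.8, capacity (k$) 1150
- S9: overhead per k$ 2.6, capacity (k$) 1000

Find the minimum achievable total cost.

8960

Cheapest first:
SU at 0.3: take all 350 k$ — 4000 still needed.
SX (0.8): use full 1150 — 2850 k$ to go.
S9 at 2.6: take all 1000 k$ — 1850 still needed.
SM at 2.7: take all 450 k$ — 1400 still needed.
S13 (2.9): use full 1100 — 300 k$ to go.
Take 300 from SS at 3.1 to finish.
SL: unused.
Cost = 350×0.3 + 1150×0.8 + 1000×2.6 + 450×2.7 + 1100×2.9 + 300×3.1 = 8960.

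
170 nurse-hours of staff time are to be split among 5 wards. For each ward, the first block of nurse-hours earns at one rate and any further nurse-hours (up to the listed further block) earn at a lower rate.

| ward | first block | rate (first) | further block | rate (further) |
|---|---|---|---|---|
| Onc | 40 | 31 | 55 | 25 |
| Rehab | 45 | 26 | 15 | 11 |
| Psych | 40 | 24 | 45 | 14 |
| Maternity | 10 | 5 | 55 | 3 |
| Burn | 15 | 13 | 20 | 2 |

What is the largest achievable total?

Order all 10 blocks by rate: Onc/T1 31 > Rehab/T1 26 > Onc/T2 25 > Psych/T1 24 > Psych/T2 14 > Burn/T1 13 > Rehab/T2 11 > Maternity/T1 5 > Maternity/T2 3 > Burn/T2 2.
Onc T1 at 31: fill all 40 — 130 left.
Rehab/T1 (26): +45 — 85 left.
Onc/T2 (25): +55 — 30 left.
30 remain; put them into Psych T1 at 24.
Total = 31×40 + 26×45 + 25×55 + 24×30 = 4505.

4505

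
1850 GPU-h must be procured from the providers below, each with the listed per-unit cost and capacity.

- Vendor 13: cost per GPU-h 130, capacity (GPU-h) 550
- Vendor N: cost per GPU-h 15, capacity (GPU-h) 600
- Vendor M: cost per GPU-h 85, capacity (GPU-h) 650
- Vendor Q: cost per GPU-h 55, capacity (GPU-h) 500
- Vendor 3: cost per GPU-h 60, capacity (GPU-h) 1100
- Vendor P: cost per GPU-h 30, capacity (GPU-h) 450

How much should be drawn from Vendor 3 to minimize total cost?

300

Use providers in increasing cost order.
Take 600 from Vendor N at 15 → need 1250 more.
Take 450 from Vendor P at 30 → need 800 more.
Take 500 from Vendor Q at 55 → need 300 more.
Vendor 3 (60): take the remaining 300 → done.
Vendor M, Vendor 13: unused.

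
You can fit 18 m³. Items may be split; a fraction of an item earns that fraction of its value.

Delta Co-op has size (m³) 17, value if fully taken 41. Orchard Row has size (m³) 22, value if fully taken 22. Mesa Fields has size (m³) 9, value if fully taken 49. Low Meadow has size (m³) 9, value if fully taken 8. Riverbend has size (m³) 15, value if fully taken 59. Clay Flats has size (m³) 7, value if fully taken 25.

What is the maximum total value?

84.4

Sort by value density: Mesa Fields 49/9≈5.44, Riverbend 59/15≈3.93, Clay Flats 25/7≈3.57, Delta Co-op 41/17≈2.41, Orchard Row 22/22≈1, Low Meadow 8/9≈0.889.
Mesa Fields: take in full, 9 m³ for value 49 — 9 left.
Only 9 m³ remain; take 9/15 of Riverbend for value 59×9/15 = 35.4.
Total value = 84.4.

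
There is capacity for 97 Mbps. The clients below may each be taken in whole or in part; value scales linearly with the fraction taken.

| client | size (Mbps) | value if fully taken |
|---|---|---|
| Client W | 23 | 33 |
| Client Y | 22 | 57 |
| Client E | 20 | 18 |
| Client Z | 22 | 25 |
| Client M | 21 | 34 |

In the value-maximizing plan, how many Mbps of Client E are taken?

Rank by value-to-size ratio: Client Y 57/22≈2.59, Client M 34/21≈1.62, Client W 33/23≈1.43, Client Z 25/22≈1.14, Client E 18/20≈0.9.
Take all of Client Y (22 Mbps, value 57) → 75 Mbps left.
All 21 Mbps of Client M fit (value 34) → 54 remain.
All 23 Mbps of Client W fit (value 33) → 31 remain.
All 22 Mbps of Client Z fit (value 25) → 9 remain.
Fill the last 9 Mbps with part of Client E: 9/20 of it earns 8.1.

9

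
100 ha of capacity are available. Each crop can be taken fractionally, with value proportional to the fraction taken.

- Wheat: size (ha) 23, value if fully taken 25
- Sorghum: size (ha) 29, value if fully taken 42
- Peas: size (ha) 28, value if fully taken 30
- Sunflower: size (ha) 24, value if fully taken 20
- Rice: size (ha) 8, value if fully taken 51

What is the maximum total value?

158

Rank by value-to-size ratio: Rice 51/8≈6.38, Sorghum 42/29≈1.45, Wheat 25/23≈1.09, Peas 30/28≈1.07, Sunflower 20/24≈0.833.
All 8 ha of Rice fit (value 51) → 92 remain.
Sorghum: take in full, 29 ha for value 42 → 63 left.
Wheat: take in full, 23 ha for value 25 → 40 left.
All 28 ha of Peas fit (value 30) → 12 remain.
12 ha left: a 12/24 share of Sunflower gives 20×12/24 = 10.
Total value = 158.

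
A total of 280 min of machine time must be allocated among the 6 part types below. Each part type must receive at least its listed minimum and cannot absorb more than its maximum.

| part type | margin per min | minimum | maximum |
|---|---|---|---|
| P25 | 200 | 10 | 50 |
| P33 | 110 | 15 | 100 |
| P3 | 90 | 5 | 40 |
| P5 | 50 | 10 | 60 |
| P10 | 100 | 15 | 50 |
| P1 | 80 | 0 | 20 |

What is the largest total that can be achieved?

Meeting every minimum uses 10+15+5+10+15+0 = 55 min, leaving 225.
Rank by margin per min: P25 200 > P33 110 > P10 100 > P3 90 > P1 80 > P5 50.
Give P25 40 more to hit its cap of 50 → 185 left.
P33: +85 to 100 (cap) → 100 left.
Give P10 35 more to hit its cap of 50 → 65 left.
Give P3 35 more to hit its cap of 40 → 30 left.
Give P1 20 more to hit its cap of 20 → 10 left.
Only 10 left; P5 takes them to reach 20.
Total = 200×50 + 110×100 + 90×40 + 50×20 + 100×50 + 80×20 = 32200.

32200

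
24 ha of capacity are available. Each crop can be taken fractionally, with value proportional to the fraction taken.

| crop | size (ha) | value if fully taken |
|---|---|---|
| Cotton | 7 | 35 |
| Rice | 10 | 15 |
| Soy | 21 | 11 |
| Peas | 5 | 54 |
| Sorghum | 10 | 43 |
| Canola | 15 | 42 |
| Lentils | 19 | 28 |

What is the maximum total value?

Sort by value density: Peas 54/5≈10.8, Cotton 35/7≈5, Sorghum 43/10≈4.3, Canola 42/15≈2.8, Rice 15/10≈1.5, Lentils 28/19≈1.47, Soy 11/21≈0.524.
Peas: take in full, 5 ha for value 54 ; 19 left.
All 7 ha of Cotton fit (value 35) ; 12 remain.
Take all of Sorghum (10 ha, value 43) ; 2 ha left.
2 ha left: a 2/15 share of Canola gives 42×2/15 = 5.6.
Total value = 137.6.

137.6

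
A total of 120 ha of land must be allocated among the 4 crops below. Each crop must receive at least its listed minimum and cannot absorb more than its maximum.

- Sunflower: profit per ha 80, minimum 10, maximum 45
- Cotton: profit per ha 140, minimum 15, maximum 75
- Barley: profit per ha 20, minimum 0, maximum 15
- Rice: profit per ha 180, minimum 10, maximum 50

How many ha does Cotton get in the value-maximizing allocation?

60

Meeting every minimum uses 10+15+0+10 = 35 ha, leaving 85.
Highest profit per ha first: Rice 180 > Cotton 140 > Sunflower 80 > Barley 20.
Rice: +40 to 50 (cap) ; 45 left.
Cotton: +45 (room for 60) → 60. Pool exhausted.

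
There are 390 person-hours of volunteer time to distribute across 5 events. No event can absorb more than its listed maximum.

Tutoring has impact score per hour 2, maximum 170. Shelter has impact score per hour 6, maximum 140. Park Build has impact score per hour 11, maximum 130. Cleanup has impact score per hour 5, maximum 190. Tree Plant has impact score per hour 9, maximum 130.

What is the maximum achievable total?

3380

Rank by impact score per hour: Park Build 11 > Tree Plant 9 > Shelter 6 > Cleanup 5 > Tutoring 2.
Park Build: +130 to 130 (cap) ; 260 left.
Give Tree Plant 130 to hit its cap of 130 ; 130 left.
Shelter: +130 (room for 140) → 130. Pool exhausted.
Total = 6×130 + 11×130 + 9×130 = 3380.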